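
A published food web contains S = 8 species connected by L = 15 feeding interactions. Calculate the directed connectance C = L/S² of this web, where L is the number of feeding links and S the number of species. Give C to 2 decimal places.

The web has S = 8 species and L = 15 feeding links.
C = L / S² = 15 / 64 = 0.2344 ≈ 0.23.

C = 0.23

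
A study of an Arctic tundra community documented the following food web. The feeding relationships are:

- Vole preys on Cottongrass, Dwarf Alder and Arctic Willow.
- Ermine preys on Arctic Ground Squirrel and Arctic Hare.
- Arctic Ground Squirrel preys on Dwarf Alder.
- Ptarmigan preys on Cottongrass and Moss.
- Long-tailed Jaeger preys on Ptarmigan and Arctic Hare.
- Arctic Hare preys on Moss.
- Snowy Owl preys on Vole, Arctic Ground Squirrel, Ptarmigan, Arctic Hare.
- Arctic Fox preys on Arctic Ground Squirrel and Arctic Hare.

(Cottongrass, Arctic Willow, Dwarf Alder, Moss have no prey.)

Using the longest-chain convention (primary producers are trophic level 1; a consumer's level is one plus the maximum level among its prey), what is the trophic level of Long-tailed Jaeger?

Cottongrass is a producer → level 1.
Ptarmigan eats Cottongrass (level 1); other prey at levels: Moss 1 → level 2.
Long-tailed Jaeger eats Ptarmigan (level 2); other prey at levels: Arctic Hare 2 → level 3.

Trophic level 3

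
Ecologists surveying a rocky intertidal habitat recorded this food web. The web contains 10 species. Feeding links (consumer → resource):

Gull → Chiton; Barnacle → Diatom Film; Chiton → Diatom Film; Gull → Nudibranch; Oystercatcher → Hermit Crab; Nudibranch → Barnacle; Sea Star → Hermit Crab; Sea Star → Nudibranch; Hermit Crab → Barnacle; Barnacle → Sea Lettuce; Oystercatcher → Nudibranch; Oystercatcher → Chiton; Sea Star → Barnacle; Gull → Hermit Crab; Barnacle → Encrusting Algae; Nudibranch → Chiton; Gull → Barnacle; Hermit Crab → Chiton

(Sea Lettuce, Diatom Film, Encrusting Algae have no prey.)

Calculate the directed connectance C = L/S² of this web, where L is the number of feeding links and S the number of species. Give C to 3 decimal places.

C = 0.180

The web has S = 10 species and L = 18 feeding links.
C = L / S² = 18 / 100 = 0.1800 ≈ 0.180.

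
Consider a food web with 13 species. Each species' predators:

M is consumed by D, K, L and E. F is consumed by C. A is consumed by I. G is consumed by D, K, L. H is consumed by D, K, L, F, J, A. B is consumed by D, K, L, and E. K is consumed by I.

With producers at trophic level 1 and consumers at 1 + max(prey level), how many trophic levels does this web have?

3

Producers (level 1): G, B, M, H.
H → F → C gives C level 3.
No species has a prey at level 3, so no species reaches level 4.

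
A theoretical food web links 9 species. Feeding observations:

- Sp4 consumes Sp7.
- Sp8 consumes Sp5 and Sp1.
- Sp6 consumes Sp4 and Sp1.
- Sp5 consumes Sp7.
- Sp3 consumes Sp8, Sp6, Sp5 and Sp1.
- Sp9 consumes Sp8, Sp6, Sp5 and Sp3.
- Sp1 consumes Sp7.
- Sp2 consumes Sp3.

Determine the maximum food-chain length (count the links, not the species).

4 links

One longest chain: Sp7 → Sp5 → Sp8 → Sp3 → Sp9.
It has 5 species and 4 links.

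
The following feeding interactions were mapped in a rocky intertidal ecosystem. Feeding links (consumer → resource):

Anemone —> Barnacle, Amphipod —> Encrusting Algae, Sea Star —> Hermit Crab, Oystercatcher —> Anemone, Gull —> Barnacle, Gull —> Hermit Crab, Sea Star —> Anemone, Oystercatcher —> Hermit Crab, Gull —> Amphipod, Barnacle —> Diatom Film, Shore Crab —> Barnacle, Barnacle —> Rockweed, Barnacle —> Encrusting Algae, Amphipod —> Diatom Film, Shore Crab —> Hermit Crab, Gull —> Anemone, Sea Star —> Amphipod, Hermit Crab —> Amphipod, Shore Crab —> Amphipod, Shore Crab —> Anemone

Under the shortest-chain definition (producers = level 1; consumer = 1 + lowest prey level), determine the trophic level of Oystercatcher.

Encrusting Algae is a producer → level 1.
Amphipod eats Encrusting Algae → level 2.
Hermit Crab eats Amphipod → level 3.
Oystercatcher eats Hermit Crab → level 4.
No prey of Oystercatcher is below level 3, so 4 is the minimum.

Trophic level 4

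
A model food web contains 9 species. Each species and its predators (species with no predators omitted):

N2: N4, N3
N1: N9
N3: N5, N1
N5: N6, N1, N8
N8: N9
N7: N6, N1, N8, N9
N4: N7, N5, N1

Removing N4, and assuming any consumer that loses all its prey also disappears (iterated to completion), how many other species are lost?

1

Remove N4.
Round 1: N7 (all prey gone) → extinct.
No further losses. Total secondary extinctions: 1.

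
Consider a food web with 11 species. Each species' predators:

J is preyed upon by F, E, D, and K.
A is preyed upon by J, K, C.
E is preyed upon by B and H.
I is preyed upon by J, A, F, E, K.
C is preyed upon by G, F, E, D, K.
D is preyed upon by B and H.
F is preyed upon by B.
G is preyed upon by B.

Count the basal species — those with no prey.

Basal species (no prey listed): I.
Count: 1.

1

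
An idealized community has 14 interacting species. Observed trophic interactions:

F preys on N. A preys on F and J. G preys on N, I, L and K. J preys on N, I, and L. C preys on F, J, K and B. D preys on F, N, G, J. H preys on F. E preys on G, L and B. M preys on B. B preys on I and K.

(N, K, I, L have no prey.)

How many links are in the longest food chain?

2 links

One longest chain: N → G → D.
It has 3 species and 2 links.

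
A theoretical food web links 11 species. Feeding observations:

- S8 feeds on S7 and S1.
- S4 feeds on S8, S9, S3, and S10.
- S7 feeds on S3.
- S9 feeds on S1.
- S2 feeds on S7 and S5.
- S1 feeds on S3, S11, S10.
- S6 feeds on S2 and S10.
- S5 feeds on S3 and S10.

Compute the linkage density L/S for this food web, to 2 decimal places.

There are L = 17 links among S = 11 species.
L/S = 17/11 = 1.5455 ≈ 1.55.

L/S = 1.55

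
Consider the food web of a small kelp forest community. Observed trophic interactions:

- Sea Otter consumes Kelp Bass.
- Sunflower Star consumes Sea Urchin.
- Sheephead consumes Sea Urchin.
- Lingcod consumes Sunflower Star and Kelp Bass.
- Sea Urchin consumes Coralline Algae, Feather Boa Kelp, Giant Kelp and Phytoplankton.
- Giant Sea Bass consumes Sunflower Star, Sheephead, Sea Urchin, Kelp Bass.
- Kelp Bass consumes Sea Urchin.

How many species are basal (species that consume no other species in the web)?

4

Basal species (no prey listed): Giant Kelp, Coralline Algae, Feather Boa Kelp, Phytoplankton.
Count: 4.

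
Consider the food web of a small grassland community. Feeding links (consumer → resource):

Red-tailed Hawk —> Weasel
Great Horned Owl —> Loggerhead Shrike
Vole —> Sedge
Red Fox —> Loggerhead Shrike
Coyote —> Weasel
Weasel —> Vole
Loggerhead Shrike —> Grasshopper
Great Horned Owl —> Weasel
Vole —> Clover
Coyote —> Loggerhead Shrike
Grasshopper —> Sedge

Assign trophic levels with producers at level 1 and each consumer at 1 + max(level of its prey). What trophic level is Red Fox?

Sedge is a producer → level 1.
Grasshopper eats Sedge → level 2.
Loggerhead Shrike eats Grasshopper → level 3.
Red Fox eats Loggerhead Shrike → level 4.

Trophic level 4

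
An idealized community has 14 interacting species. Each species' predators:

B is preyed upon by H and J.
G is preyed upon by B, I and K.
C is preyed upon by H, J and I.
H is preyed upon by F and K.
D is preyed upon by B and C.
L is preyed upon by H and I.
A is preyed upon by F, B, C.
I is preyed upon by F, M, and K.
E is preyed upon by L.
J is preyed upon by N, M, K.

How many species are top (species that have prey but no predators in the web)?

4

Top species (has prey, but nothing eats it): K, F, M, N.
Count: 4.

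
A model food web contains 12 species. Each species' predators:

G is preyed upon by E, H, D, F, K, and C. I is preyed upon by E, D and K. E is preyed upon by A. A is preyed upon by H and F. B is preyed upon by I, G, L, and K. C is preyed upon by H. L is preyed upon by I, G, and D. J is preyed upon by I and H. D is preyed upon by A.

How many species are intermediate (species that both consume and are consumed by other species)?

7

Intermediate species (has both prey and predators): L, G, I, C, D, E, A.
Count: 7.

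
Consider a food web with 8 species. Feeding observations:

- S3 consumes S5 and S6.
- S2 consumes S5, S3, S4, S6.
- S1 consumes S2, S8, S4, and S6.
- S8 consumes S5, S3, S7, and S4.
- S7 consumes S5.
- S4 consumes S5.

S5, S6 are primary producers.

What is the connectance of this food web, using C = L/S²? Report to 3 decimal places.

C = 0.250

The web has S = 8 species and L = 16 feeding links.
C = L / S² = 16 / 64 = 0.2500 ≈ 0.250.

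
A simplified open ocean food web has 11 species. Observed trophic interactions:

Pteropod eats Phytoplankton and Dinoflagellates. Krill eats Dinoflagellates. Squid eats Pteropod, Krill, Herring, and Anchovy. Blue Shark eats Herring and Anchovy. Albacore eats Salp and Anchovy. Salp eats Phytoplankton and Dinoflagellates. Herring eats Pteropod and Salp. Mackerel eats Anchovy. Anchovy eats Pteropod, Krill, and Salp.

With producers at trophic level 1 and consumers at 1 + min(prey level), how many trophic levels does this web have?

4

Producers (level 1): Phytoplankton, Dinoflagellates.
Following each consumer down to its lowest-level prey: Phytoplankton → Pteropod → Anchovy → Blue Shark (levels 1 through 4).
All prey of Blue Shark (Anchovy 3, Herring 3) are at level 3 or above, so Blue Shark is at level 1 + 3 = 4.
Every consumer has at least one prey at level 3 or below, so none exceeds level 4.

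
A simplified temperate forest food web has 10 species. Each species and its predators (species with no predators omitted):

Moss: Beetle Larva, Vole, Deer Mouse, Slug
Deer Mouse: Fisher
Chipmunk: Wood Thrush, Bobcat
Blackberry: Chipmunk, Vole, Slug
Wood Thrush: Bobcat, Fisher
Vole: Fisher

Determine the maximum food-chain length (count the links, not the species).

3 links

One longest chain: Blackberry → Chipmunk → Wood Thrush → Bobcat.
It has 4 species and 3 links.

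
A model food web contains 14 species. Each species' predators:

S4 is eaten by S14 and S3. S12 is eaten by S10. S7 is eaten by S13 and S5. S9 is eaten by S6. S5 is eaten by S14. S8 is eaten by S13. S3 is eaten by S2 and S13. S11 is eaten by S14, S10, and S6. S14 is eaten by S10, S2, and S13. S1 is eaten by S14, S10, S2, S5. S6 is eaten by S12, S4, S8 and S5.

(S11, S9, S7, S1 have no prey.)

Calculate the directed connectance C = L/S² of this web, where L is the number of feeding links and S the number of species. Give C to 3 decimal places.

C = 0.122

The web has S = 14 species and L = 24 feeding links.
C = L / S² = 24 / 196 = 0.1224 ≈ 0.122.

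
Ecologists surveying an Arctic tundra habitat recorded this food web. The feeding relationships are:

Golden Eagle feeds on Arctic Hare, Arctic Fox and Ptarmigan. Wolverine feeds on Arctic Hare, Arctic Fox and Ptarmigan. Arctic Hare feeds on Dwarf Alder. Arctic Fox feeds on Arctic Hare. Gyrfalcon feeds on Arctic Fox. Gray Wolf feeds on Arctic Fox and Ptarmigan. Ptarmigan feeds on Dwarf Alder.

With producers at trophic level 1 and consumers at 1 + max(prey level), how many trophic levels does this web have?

Producers (level 1): Dwarf Alder.
Dwarf Alder → Arctic Hare → Arctic Fox → Gray Wolf gives Gray Wolf level 4.
No species has a prey at level 4, so no species reaches level 5.

4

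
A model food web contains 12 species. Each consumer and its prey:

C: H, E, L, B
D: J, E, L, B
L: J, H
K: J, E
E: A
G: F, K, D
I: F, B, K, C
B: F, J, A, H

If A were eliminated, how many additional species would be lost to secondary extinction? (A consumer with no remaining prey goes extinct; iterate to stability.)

1

Remove A.
Round 1: E (all prey gone) → extinct.
No further losses. Total secondary extinctions: 1.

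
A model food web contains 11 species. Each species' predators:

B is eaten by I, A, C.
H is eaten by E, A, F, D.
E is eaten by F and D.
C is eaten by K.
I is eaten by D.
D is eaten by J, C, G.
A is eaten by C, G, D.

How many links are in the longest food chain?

One longest chain: B → A → D → C → K.
It has 5 species and 4 links.

4 links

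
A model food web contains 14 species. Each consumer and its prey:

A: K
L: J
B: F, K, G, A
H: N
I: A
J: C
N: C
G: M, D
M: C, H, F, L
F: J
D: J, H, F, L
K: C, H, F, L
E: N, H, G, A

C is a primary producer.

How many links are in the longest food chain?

One longest chain: C → N → H → D → G → E.
It has 6 species and 5 links.

5 links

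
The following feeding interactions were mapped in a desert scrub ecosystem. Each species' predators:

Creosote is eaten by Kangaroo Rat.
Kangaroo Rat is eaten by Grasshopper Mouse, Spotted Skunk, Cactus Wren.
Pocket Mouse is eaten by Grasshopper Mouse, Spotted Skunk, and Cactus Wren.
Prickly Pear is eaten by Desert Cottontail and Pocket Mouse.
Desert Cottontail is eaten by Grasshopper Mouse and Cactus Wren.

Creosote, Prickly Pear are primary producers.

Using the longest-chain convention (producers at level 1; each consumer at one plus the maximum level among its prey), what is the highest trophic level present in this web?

3

Producers (level 1): Creosote, Prickly Pear.
Prickly Pear → Desert Cottontail → Grasshopper Mouse gives Grasshopper Mouse level 3.
No species has a prey at level 3, so no species reaches level 4.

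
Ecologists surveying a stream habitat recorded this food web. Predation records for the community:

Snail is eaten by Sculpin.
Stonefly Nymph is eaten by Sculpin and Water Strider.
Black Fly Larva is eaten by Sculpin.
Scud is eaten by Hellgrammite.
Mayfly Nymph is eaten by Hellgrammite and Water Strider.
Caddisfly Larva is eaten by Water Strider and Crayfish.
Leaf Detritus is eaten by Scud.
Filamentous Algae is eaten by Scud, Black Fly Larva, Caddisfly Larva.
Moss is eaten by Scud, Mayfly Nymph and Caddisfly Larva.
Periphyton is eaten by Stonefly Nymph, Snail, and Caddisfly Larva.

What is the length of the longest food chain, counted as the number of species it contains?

3 species

One longest chain: Moss → Scud → Hellgrammite.
It has 3 species and 2 links.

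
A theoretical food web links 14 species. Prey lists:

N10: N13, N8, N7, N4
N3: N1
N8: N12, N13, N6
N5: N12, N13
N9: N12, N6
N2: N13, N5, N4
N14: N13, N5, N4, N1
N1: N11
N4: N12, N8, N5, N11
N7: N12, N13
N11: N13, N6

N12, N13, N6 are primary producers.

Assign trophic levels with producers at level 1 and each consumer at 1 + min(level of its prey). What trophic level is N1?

N13 is a producer → level 1.
N11 eats N13 → level 2.
N1 eats N11 → level 3.
No prey of N1 is below level 2, so 3 is the minimum.

Trophic level 3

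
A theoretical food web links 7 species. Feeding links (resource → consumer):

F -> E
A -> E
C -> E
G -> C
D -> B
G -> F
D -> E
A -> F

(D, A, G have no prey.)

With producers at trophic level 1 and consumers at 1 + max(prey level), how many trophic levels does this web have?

Producers (level 1): D, A, G.
G → C → E gives E level 3.
No species has a prey at level 3, so no species reaches level 4.

3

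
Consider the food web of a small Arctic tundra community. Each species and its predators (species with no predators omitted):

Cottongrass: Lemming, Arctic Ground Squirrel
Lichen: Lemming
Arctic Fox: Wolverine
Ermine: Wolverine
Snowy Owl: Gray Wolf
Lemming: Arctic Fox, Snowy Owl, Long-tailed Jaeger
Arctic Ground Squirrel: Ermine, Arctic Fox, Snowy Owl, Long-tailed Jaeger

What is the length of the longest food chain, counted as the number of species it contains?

4 species

One longest chain: Cottongrass → Arctic Ground Squirrel → Ermine → Wolverine.
It has 4 species and 3 links.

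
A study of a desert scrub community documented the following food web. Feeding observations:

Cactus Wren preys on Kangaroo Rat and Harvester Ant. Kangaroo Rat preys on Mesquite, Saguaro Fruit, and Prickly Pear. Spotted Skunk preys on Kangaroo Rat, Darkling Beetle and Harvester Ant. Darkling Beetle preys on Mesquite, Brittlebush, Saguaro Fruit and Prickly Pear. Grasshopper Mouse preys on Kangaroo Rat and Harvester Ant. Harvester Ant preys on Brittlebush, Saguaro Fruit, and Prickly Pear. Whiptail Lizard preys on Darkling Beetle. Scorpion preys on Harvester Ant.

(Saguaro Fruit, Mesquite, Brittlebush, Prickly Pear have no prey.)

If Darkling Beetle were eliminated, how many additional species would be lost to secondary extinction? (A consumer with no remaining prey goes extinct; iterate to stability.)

1

Remove Darkling Beetle.
Round 1: Whiptail Lizard (all prey gone) → extinct.
No further losses. Total secondary extinctions: 1.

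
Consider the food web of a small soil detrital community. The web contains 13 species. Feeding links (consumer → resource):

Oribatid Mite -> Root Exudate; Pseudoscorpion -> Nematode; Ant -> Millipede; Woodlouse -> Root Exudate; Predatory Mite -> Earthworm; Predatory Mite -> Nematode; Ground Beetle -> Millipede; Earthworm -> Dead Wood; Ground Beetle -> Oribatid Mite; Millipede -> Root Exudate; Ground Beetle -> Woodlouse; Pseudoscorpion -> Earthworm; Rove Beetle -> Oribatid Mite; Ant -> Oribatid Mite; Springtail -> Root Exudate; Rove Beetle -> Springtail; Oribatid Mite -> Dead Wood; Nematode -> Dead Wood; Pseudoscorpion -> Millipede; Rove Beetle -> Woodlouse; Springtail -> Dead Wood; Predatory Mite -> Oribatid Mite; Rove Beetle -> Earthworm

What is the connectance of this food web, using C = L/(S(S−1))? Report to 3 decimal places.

The web has S = 13 species and L = 23 feeding links.
C = L / (S(S−1)) = 23 / 156 = 0.1474 ≈ 0.147.

C = 0.147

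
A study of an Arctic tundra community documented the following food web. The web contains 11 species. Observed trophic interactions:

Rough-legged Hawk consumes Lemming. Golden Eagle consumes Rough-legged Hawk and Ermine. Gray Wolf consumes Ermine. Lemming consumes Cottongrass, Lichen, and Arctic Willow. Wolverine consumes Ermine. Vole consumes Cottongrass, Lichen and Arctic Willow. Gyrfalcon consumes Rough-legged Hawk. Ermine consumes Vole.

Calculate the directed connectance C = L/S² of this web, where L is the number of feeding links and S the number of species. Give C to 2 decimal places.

C = 0.11

The web has S = 11 species and L = 13 feeding links.
C = L / S² = 13 / 121 = 0.1074 ≈ 0.11.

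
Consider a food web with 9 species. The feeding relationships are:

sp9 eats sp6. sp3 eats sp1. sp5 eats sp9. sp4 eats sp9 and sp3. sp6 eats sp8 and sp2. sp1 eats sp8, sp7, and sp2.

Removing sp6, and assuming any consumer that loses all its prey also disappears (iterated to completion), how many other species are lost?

2

Remove sp6.
Round 1: sp9 (all prey gone) → extinct.
Round 2: sp5 (all prey gone) → extinct.
No further losses. Total secondary extinctions: 2.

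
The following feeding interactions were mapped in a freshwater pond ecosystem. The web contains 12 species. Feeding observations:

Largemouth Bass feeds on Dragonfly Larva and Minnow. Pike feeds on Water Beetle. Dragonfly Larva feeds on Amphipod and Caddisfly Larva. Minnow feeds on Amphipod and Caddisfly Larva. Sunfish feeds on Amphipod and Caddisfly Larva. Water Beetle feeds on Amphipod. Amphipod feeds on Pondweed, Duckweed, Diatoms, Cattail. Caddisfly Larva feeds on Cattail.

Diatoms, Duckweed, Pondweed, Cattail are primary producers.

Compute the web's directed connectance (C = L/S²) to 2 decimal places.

C = 0.10

The web has S = 12 species and L = 15 feeding links.
C = L / S² = 15 / 144 = 0.1042 ≈ 0.10.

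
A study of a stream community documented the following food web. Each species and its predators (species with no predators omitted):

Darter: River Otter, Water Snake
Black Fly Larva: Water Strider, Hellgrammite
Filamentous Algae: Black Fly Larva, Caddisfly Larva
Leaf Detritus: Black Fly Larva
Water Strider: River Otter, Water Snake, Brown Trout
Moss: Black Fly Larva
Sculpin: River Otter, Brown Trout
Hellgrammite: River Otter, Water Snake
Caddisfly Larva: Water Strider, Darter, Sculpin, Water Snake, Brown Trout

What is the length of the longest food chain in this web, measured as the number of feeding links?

One longest chain: Filamentous Algae → Caddisfly Larva → Sculpin → River Otter.
It has 4 species and 3 links.

3 links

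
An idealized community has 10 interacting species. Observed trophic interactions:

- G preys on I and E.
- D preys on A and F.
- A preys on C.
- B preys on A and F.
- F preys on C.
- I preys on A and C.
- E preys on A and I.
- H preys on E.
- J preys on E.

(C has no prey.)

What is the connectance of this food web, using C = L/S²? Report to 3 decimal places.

C = 0.140

The web has S = 10 species and L = 14 feeding links.
C = L / S² = 14 / 100 = 0.1400 ≈ 0.140.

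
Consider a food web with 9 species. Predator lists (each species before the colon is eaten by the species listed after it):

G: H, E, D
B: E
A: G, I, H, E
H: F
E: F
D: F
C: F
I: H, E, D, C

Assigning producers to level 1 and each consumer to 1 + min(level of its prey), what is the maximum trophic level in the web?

Producers (level 1): A, B.
Following each consumer down to its lowest-level prey: A → G → D (levels 1 through 3).
All prey of D (G 2, I 2) are at level 2 or above, so D is at level 1 + 2 = 3.
Every consumer has at least one prey at level 2 or below, so none exceeds level 3.

3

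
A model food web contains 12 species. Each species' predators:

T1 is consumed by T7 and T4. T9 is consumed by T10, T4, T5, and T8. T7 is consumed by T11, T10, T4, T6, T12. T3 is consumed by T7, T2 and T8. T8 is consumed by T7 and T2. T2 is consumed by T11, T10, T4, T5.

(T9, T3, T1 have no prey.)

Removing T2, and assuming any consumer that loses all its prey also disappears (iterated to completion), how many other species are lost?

0

Remove T2.
Every predator of it retains at least one other prey: T11 still has T7; T5 still has T9; T4 still has T9, T1, T7; T10 still has T9, T7.
No consumer loses all prey, so no secondary extinctions occur.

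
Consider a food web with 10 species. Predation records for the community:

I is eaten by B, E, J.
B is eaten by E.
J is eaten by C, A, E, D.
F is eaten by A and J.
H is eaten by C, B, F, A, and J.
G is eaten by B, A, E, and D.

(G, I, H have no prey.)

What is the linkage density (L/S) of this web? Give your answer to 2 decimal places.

There are L = 19 links among S = 10 species.
L/S = 19/10 = 1.9000 ≈ 1.90.

L/S = 1.90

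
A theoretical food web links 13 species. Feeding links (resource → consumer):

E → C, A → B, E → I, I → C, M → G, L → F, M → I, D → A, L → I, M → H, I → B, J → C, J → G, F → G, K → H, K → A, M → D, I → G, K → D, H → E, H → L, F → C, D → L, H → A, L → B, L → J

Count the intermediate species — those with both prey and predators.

Intermediate species (has both prey and predators): D, H, E, A, L, I, J, F.
Count: 8.

8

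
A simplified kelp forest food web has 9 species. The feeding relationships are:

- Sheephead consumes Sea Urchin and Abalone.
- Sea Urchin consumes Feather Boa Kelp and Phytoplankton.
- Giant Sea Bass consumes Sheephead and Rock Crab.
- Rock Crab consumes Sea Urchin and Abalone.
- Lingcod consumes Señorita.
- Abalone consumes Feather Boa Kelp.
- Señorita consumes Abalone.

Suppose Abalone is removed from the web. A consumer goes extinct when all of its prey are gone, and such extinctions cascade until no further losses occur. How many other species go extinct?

2

Remove Abalone.
Round 1: Señorita (all prey gone) → extinct.
Round 2: Lingcod (all prey gone) → extinct.
No further losses. Total secondary extinctions: 2.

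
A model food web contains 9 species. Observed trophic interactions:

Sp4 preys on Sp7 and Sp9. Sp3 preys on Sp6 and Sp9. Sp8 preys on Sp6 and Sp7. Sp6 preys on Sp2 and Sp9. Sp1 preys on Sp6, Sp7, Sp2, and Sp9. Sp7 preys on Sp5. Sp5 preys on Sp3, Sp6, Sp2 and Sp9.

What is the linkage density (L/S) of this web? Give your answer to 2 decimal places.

L/S = 1.89

There are L = 17 links among S = 9 species.
L/S = 17/9 = 1.8889 ≈ 1.89.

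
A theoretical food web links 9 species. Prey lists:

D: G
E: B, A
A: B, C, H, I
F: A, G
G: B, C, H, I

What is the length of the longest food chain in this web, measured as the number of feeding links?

2 links

One longest chain: B → G → D.
It has 3 species and 2 links.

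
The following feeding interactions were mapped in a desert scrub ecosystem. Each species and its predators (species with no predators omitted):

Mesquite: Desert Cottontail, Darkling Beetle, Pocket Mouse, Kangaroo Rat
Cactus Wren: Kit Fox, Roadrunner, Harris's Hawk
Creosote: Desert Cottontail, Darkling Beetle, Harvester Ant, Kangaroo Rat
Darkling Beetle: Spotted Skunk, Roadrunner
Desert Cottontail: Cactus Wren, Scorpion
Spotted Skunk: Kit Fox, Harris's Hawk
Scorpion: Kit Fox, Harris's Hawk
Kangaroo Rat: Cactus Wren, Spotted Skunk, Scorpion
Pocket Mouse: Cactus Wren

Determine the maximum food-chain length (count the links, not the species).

3 links

One longest chain: Mesquite → Darkling Beetle → Spotted Skunk → Kit Fox.
It has 4 species and 3 links.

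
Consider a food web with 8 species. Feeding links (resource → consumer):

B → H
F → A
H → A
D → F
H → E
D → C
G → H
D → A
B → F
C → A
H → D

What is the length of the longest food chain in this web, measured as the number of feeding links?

4 links

One longest chain: G → H → D → C → A.
It has 5 species and 4 links.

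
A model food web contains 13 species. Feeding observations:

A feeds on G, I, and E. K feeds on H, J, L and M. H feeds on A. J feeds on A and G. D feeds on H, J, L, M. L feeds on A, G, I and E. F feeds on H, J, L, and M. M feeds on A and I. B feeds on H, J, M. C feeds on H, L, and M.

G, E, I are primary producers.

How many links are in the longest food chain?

One longest chain: G → A → L → C.
It has 4 species and 3 links.

3 links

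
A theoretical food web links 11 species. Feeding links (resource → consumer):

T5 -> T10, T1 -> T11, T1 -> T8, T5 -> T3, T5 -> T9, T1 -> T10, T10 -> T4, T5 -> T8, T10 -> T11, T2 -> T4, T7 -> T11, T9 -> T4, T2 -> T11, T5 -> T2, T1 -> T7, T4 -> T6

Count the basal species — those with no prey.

Basal species (no prey listed): T1, T5.
Count: 2.

2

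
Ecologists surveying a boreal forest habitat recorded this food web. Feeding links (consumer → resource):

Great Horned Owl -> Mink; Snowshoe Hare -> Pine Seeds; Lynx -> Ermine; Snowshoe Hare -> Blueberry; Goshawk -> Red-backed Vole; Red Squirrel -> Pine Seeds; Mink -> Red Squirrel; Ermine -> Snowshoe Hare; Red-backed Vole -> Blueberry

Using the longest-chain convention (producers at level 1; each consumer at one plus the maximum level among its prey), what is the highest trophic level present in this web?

4

Producers (level 1): Pine Seeds, Blueberry.
Pine Seeds → Snowshoe Hare → Ermine → Lynx gives Lynx level 4.
No species has a prey at level 4, so no species reaches level 5.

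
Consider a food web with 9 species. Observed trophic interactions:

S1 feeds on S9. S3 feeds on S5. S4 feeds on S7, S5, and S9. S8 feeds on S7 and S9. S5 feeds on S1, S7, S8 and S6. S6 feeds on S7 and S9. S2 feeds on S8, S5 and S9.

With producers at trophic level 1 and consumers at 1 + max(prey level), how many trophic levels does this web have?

Producers (level 1): S9, S7.
S9 → S6 → S5 → S2 gives S2 level 4.
No species has a prey at level 4, so no species reaches level 5.

4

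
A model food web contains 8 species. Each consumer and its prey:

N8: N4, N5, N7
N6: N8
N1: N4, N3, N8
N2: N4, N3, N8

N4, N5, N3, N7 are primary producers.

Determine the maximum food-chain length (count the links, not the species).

2 links

One longest chain: N4 → N8 → N1.
It has 3 species and 2 links.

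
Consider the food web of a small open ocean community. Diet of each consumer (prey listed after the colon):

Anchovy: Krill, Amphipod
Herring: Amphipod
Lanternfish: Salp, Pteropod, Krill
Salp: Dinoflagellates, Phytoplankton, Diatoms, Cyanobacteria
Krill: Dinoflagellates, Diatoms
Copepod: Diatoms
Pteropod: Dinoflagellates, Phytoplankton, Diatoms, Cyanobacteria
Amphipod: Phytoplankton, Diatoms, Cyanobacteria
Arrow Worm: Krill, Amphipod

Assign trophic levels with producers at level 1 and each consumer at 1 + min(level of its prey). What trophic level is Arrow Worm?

Trophic level 3

Phytoplankton is a producer → level 1.
Amphipod eats Phytoplankton → level 2.
Arrow Worm eats Amphipod → level 3.
No prey of Arrow Worm is below level 2, so 3 is the minimum.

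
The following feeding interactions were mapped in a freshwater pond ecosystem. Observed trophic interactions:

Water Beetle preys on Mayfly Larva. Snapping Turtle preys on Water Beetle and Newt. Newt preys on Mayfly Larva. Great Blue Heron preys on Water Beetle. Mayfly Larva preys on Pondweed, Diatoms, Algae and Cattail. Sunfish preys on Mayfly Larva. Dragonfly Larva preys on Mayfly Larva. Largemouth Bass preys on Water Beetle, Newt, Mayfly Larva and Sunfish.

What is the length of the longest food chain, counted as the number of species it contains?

4 species

One longest chain: Algae → Mayfly Larva → Water Beetle → Snapping Turtle.
It has 4 species and 3 links.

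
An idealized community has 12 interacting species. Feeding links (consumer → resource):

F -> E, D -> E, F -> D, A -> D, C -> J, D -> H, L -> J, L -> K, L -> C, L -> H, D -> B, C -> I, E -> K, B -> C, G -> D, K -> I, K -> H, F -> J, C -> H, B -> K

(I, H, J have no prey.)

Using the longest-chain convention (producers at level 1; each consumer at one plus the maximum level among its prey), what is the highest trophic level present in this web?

5

Producers (level 1): I, H, J.
I → K → E → D → F gives F level 5.
No species has a prey at level 5, so no species reaches level 6.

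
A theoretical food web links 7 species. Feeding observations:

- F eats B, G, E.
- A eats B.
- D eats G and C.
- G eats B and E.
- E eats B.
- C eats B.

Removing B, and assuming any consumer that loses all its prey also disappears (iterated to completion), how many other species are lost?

Remove B.
Round 1: E (all prey gone), C (all prey gone), A (all prey gone) → extinct.
Round 2: G (all prey gone) → extinct.
Round 3: D (all prey gone), F (all prey gone) → extinct.
No further losses. Total secondary extinctions: 6.

6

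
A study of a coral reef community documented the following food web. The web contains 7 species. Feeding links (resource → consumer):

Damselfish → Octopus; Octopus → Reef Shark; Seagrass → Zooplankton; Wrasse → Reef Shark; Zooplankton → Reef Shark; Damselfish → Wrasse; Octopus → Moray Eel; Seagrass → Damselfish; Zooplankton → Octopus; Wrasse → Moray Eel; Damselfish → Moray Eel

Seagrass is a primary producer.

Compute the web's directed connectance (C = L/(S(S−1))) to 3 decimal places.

The web has S = 7 species and L = 11 feeding links.
C = L / (S(S−1)) = 11 / 42 = 0.2619 ≈ 0.262.

C = 0.262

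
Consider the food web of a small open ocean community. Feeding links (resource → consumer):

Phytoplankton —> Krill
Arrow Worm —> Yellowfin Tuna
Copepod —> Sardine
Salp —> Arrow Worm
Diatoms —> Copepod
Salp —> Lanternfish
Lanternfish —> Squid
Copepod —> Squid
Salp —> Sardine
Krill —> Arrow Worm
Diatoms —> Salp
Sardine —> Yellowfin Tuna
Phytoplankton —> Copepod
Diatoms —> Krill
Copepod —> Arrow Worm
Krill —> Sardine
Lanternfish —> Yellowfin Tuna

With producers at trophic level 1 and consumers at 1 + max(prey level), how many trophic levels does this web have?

Producers (level 1): Diatoms, Phytoplankton.
Diatoms → Salp → Lanternfish → Squid gives Squid level 4.
No species has a prey at level 4, so no species reaches level 5.

4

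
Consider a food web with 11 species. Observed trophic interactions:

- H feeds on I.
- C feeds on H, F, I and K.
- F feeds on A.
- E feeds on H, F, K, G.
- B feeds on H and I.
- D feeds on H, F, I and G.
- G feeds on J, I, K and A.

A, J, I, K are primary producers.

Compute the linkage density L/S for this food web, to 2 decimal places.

There are L = 20 links among S = 11 species.
L/S = 20/11 = 1.8182 ≈ 1.82.

L/S = 1.82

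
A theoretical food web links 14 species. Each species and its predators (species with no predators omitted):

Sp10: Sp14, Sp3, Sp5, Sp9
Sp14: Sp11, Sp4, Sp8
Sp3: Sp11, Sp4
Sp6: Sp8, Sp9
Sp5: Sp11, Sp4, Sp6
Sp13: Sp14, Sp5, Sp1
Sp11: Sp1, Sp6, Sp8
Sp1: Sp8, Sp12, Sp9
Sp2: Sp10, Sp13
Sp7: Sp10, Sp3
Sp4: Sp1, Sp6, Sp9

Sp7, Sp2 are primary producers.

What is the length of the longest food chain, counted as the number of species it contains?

One longest chain: Sp7 → Sp10 → Sp14 → Sp4 → Sp1 → Sp8.
It has 6 species and 5 links.

6 species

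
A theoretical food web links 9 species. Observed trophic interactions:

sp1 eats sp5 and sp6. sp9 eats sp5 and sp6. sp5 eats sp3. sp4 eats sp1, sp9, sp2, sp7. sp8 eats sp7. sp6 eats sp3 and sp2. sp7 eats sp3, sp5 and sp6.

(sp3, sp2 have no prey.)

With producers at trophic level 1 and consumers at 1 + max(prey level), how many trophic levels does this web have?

Producers (level 1): sp3, sp2.
sp3 → sp6 → sp7 → sp8 gives sp8 level 4.
No species has a prey at level 4, so no species reaches level 5.

4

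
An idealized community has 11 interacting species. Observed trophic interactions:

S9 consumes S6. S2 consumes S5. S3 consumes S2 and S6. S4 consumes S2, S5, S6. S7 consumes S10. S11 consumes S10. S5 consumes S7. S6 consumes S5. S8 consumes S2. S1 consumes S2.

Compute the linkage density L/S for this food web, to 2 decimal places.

There are L = 13 links among S = 11 species.
L/S = 13/11 = 1.1818 ≈ 1.18.

L/S = 1.18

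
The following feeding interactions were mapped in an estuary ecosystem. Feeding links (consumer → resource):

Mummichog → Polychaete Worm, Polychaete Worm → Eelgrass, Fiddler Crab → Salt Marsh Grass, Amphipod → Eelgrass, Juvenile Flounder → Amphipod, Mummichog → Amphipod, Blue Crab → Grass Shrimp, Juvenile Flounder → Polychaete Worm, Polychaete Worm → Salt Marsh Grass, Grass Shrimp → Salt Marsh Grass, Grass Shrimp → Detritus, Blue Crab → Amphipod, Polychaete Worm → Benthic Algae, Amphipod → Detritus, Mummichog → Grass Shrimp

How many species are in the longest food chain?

One longest chain: Salt Marsh Grass → Grass Shrimp → Blue Crab.
It has 3 species and 2 links.

3 species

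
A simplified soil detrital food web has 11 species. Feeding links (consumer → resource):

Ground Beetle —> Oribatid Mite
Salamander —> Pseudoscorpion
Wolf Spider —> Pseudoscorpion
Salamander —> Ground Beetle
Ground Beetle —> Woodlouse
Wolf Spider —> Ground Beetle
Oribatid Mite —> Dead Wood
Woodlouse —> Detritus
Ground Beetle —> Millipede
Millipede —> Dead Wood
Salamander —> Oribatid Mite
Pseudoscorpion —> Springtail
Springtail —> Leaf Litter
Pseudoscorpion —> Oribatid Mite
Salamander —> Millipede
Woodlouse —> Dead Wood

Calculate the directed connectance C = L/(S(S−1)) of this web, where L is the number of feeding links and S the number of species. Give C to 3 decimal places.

The web has S = 11 species and L = 16 feeding links.
C = L / (S(S−1)) = 16 / 110 = 0.1455 ≈ 0.145.

C = 0.145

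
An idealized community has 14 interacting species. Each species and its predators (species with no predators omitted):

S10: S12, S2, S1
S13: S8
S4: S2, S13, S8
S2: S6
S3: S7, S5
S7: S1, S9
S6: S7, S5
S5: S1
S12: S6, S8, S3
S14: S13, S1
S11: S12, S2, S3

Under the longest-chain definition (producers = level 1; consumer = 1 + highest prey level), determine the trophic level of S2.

Trophic level 2

S4 is a producer → level 1.
S2 eats S4 (level 1); other prey at levels: S10 1, S11 1 → level 2.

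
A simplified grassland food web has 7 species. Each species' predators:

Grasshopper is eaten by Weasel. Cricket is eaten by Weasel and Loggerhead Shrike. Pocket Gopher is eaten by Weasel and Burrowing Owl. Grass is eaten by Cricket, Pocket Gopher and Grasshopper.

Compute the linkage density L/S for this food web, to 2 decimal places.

There are L = 8 links among S = 7 species.
L/S = 8/7 = 1.1429 ≈ 1.14.

L/S = 1.14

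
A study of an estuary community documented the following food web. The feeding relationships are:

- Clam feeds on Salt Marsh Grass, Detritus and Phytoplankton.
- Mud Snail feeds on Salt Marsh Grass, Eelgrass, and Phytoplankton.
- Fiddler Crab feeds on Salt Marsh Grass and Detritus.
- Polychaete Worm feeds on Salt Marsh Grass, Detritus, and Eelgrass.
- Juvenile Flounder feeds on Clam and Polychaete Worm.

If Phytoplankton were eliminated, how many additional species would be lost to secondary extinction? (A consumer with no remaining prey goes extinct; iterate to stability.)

Remove Phytoplankton.
Every predator of it retains at least one other prey: Mud Snail still has Eelgrass, Salt Marsh Grass; Clam still has Detritus, Salt Marsh Grass.
No consumer loses all prey, so no secondary extinctions occur.

0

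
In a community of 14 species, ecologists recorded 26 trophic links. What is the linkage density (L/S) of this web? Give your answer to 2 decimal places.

L/S = 1.86

There are L = 26 links among S = 14 species.
L/S = 26/14 = 1.8571 ≈ 1.86.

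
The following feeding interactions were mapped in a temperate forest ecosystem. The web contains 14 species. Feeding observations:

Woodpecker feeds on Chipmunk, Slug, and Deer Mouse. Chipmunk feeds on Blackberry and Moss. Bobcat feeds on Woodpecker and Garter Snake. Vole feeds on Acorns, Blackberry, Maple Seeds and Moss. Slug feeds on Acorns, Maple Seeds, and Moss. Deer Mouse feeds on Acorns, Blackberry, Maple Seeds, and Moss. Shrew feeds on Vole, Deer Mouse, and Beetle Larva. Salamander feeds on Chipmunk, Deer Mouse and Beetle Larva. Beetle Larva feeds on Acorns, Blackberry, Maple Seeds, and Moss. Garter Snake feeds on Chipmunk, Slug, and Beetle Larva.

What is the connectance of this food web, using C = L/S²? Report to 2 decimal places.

The web has S = 14 species and L = 31 feeding links.
C = L / S² = 31 / 196 = 0.1582 ≈ 0.16.

C = 0.16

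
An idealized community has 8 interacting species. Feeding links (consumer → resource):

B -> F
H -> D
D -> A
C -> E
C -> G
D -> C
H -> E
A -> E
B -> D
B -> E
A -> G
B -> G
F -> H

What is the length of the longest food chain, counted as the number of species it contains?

6 species

One longest chain: E → C → D → H → F → B.
It has 6 species and 5 links.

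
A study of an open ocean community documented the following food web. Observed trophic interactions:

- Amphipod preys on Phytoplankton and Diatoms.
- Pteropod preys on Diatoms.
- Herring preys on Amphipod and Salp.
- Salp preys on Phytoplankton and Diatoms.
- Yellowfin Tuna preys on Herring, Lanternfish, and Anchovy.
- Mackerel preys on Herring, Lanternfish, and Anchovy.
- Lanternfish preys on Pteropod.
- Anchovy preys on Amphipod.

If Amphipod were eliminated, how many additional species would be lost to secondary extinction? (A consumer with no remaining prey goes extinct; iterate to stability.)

1

Remove Amphipod.
Round 1: Anchovy (all prey gone) → extinct.
No further losses. Total secondary extinctions: 1.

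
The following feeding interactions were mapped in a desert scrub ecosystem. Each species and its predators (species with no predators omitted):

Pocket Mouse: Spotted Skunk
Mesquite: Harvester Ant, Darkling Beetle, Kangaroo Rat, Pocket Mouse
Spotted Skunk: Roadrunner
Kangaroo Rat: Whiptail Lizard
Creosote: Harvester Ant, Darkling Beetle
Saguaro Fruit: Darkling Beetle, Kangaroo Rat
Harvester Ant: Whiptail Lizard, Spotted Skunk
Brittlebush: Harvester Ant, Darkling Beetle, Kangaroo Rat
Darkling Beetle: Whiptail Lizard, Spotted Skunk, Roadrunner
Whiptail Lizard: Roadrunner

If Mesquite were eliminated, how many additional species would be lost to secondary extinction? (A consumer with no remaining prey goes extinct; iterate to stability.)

Remove Mesquite.
Round 1: Pocket Mouse (all prey gone) → extinct.
No further losses. Total secondary extinctions: 1.

1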